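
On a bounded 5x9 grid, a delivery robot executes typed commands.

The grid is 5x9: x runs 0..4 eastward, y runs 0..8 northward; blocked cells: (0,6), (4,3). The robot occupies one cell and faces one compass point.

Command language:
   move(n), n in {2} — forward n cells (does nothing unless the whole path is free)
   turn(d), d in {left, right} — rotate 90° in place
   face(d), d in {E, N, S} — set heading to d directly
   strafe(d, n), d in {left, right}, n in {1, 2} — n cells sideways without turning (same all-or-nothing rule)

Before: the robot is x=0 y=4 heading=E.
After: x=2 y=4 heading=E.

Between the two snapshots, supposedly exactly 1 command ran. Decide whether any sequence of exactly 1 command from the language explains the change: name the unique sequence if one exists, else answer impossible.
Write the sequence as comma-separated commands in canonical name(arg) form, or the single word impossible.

move(2)

key: still facing E — the one step turns nothing
begin: x=0 y=4 heading=E
[1] after move(2): x=2 y=4 heading=E
no rival 1-sequence matches.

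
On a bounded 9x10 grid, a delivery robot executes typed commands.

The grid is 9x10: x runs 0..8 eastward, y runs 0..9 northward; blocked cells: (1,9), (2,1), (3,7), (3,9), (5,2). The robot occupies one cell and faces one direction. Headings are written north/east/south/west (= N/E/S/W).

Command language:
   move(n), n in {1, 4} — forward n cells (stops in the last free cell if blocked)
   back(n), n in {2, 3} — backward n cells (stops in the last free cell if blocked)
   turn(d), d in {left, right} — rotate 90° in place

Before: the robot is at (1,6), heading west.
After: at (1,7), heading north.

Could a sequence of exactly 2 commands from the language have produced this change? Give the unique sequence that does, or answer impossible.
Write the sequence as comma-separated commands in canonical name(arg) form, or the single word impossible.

turn(right), move(1)

key: order matters: swapping turn(right) and move(1) lands elsewhere
initial: at (1,6), heading west
1. turn(right) → at (1,6), heading north
2. move(1) → at (1,7), heading north
uniquely the one of 36 2-step routes that fits.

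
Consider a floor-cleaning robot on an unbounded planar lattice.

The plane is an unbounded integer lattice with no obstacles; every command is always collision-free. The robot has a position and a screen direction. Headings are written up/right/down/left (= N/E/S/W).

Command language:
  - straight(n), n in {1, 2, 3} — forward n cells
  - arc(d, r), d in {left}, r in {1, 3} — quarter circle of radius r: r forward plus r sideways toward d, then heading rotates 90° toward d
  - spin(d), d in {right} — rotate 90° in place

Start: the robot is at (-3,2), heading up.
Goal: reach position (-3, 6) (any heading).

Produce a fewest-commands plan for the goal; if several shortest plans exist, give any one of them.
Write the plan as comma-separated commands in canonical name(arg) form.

begin: at (-3,2), heading up
1. straight(2) → at (-3,4), heading up
2. straight(2) → at (-3,6), heading up
no 1-step plan works, so 2 is optimal.

straight(2), straight(2)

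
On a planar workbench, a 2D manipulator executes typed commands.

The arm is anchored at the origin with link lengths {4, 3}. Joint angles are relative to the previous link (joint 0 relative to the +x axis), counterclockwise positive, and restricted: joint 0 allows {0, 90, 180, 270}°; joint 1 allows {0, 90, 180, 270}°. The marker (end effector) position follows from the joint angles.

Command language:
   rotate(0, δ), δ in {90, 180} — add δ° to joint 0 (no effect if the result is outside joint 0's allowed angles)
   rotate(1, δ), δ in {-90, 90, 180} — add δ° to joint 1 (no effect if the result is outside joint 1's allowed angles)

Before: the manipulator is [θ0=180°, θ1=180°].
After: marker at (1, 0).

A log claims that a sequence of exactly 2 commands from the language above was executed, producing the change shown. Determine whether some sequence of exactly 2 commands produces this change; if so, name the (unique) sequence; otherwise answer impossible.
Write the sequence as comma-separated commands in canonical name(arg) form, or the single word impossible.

rotate(0, 90), rotate(0, 90)

t0: [θ0=180°, θ1=180°]
step 1 (rotate(0, 90)): [θ0=270°, θ1=180°]
step 2 (rotate(0, 90)): [θ0=0°, θ1=180°]
no other 2-command option fits: unique.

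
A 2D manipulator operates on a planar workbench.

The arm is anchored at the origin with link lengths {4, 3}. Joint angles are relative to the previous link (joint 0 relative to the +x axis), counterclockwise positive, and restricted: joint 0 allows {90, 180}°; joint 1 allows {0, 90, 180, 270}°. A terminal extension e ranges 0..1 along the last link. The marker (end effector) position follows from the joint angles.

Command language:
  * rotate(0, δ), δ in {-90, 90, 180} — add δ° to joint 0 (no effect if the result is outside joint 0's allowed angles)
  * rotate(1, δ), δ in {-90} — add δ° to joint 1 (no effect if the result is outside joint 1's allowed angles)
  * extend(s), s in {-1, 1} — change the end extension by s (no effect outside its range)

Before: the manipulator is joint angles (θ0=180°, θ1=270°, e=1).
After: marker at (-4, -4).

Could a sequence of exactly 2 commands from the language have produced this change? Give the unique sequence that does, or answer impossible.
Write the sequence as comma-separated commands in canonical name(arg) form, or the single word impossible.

start: joint angles (θ0=180°, θ1=270°, e=1)
[1] after rotate(1, -90): joint angles (θ0=180°, θ1=180°, e=1)
[2] after rotate(1, -90): joint angles (θ0=180°, θ1=90°, e=1)
no other 2-command option fits: unique.

rotate(1, -90), rotate(1, -90)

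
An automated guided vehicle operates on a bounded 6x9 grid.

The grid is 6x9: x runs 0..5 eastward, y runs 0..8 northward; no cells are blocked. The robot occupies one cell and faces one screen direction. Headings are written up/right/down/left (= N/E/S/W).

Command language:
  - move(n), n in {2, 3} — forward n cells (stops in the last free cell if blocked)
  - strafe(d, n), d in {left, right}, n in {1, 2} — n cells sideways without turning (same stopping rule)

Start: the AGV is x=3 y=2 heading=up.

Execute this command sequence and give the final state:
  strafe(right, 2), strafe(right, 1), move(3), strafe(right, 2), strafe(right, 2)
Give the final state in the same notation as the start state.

x=5 y=5 heading=up

start: x=3 y=2 heading=up
t=1 strafe(right, 2) ⇒ x=5 y=2 heading=up
t=2 strafe(right, 1) ⇒ x=5 y=2 heading=up
t=3 move(3) ⇒ x=5 y=5 heading=up
t=4 strafe(right, 2) ⇒ x=5 y=5 heading=up
t=5 strafe(right, 2) ⇒ x=5 y=5 heading=up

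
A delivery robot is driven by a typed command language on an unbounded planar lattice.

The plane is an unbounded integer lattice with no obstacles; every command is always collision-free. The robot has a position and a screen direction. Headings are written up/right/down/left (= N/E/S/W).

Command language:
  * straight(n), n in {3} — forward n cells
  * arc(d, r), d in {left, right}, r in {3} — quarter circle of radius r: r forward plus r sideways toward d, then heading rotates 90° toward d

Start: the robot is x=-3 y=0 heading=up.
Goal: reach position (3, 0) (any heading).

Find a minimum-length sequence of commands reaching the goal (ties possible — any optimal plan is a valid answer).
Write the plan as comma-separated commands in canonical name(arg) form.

t0: x=-3 y=0 heading=up
[1] after arc(right, 3): x=0 y=3 heading=right
[2] after arc(right, 3): x=3 y=0 heading=down
nothing shorter than 2 reaches the goal.

arc(right, 3), arc(right, 3)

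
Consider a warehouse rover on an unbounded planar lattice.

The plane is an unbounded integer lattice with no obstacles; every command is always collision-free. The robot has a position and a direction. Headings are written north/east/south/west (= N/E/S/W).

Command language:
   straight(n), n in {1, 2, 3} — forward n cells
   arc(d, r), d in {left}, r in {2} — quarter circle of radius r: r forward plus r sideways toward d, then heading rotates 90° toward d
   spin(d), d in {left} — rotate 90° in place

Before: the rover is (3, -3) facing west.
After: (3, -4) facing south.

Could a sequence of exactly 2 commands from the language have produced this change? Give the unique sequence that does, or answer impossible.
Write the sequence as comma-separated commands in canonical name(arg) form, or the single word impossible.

spin(left), straight(1)

key: position moved to (3,-4) AND the heading swung to S — translation plus rotation needed
t0: (3, -3) facing west
1. spin(left) → (3, -3) facing south
2. straight(1) → (3, -4) facing south
all 25 alternatives checked — unique.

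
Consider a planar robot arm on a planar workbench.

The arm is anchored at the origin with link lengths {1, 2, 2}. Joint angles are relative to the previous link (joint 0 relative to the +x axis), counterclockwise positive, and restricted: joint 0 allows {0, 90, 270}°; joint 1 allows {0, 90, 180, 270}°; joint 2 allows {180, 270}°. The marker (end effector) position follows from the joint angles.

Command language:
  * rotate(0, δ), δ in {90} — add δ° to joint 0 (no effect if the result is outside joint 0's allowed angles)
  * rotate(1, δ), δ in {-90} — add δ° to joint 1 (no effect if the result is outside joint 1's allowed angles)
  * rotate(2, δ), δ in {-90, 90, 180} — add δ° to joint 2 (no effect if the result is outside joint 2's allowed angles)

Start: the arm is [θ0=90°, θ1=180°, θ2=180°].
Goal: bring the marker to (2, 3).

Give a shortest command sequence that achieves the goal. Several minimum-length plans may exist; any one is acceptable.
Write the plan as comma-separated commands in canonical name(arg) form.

initial: [θ0=90°, θ1=180°, θ2=180°]
step 1 (rotate(2, 90)): [θ0=90°, θ1=180°, θ2=270°]
step 2 (rotate(1, -90)): [θ0=90°, θ1=90°, θ2=270°]
step 3 (rotate(1, -90)): [θ0=90°, θ1=0°, θ2=270°]
minimal: 3 command(s), checked below 3.

rotate(2, 90), rotate(1, -90), rotate(1, -90)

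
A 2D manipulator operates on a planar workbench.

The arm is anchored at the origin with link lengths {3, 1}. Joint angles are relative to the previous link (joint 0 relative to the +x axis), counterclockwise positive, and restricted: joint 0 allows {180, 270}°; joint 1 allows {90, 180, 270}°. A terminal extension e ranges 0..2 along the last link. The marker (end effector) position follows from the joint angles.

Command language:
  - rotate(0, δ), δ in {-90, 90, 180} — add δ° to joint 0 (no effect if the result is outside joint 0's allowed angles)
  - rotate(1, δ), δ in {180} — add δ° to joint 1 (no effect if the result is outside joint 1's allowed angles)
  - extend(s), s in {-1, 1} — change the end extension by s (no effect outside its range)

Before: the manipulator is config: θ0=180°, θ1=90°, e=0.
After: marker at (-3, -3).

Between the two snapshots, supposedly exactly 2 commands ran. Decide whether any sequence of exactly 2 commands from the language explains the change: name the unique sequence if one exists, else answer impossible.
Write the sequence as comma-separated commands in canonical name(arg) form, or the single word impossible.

extend(1), extend(1)

from: config: θ0=180°, θ1=90°, e=0
[1] after extend(1): config: θ0=180°, θ1=90°, e=1
[2] after extend(1): config: θ0=180°, θ1=90°, e=2
no other 2-command option fits: unique.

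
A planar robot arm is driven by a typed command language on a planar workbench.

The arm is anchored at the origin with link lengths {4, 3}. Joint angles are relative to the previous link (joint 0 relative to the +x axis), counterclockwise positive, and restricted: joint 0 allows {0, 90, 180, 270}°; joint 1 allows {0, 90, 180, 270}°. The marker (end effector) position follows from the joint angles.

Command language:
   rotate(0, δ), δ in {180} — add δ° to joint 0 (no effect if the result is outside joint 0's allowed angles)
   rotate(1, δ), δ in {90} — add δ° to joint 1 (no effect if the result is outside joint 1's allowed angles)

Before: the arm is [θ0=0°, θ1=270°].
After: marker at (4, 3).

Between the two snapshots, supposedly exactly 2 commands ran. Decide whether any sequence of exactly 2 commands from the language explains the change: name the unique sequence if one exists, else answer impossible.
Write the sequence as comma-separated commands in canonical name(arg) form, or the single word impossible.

rotate(1, 90), rotate(1, 90)

initial: [θ0=0°, θ1=270°]
[1] after rotate(1, 90): [θ0=0°, θ1=0°]
[2] after rotate(1, 90): [θ0=0°, θ1=90°]
no rival 2-sequence matches.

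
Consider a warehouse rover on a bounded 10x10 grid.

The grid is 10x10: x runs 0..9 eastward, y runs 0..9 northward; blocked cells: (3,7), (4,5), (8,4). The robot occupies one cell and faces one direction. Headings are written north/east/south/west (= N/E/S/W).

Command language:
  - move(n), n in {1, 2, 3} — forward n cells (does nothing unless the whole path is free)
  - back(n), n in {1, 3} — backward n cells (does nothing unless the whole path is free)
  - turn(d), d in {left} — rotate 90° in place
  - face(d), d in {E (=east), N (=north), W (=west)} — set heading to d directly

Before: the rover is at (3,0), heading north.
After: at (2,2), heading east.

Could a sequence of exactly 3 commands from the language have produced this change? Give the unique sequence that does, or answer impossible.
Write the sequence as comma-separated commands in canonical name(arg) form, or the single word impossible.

move(2), face(E), back(1)

key: order matters: swapping move(2) and back(1) lands elsewhere
t0: at (3,0), heading north
[1] after move(2): at (3,2), heading north
[2] after face(E): at (3,2), heading east
[3] after back(1): at (2,2), heading east
all 729 alternatives checked — unique.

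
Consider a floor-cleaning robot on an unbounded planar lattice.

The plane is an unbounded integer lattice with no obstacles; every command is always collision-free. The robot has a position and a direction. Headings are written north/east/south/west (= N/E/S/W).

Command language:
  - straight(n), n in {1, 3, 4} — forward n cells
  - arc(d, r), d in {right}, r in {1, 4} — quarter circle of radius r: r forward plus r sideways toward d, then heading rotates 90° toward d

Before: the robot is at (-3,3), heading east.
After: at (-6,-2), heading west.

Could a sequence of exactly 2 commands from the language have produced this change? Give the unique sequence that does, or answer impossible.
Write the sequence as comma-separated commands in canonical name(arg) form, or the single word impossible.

key: cell and facing (now W) both changed — the 2 commands mix motion and turning
begin: at (-3,3), heading east
t=1 arc(right, 1) ⇒ at (-2,2), heading south
t=2 arc(right, 4) ⇒ at (-6,-2), heading west
all 25 alternatives checked — unique.

arc(right, 1), arc(right, 4)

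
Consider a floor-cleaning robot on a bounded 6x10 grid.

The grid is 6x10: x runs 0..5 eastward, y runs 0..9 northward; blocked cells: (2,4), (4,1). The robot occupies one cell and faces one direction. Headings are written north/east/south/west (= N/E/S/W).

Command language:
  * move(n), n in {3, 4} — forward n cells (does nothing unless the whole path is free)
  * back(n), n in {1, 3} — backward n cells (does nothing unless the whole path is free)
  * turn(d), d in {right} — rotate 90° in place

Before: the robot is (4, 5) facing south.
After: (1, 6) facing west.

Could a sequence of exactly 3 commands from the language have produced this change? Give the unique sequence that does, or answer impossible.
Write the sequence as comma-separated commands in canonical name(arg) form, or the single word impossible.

key: order matters: swapping back(1) and move(3) lands elsewhere
t0: (4, 5) facing south
step 1 (back(1)): (4, 6) facing south
step 2 (turn(right)): (4, 6) facing west
step 3 (move(3)): (1, 6) facing west
no rival 3-sequence matches.

back(1), turn(right), move(3)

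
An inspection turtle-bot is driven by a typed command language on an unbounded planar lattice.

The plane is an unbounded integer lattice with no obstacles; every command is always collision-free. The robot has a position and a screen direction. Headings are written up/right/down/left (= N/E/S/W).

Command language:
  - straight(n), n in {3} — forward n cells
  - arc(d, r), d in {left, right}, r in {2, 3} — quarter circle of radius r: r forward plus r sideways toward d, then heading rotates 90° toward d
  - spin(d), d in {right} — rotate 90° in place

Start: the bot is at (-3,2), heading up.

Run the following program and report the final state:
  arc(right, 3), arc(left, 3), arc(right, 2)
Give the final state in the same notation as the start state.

start: at (-3,2), heading up
step 1 (arc(right, 3)): at (0,5), heading right
step 2 (arc(left, 3)): at (3,8), heading up
step 3 (arc(right, 2)): at (5,10), heading right

at (5,10), heading right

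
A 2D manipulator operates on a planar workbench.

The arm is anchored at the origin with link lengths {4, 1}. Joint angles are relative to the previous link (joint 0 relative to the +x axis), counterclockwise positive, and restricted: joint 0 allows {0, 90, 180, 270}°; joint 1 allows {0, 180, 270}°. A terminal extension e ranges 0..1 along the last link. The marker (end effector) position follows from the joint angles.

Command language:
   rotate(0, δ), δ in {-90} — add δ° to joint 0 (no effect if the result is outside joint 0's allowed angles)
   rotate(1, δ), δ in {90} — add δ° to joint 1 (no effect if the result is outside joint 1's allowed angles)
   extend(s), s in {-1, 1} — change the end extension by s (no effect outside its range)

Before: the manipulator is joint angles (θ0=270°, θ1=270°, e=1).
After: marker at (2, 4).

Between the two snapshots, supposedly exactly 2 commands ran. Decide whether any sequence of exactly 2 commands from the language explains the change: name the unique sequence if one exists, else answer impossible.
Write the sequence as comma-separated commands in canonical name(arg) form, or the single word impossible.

from: joint angles (θ0=270°, θ1=270°, e=1)
1. rotate(0, -90) → joint angles (θ0=180°, θ1=270°, e=1)
2. rotate(0, -90) → joint angles (θ0=90°, θ1=270°, e=1)
no other 2-command option fits: unique.

rotate(0, -90), rotate(0, -90)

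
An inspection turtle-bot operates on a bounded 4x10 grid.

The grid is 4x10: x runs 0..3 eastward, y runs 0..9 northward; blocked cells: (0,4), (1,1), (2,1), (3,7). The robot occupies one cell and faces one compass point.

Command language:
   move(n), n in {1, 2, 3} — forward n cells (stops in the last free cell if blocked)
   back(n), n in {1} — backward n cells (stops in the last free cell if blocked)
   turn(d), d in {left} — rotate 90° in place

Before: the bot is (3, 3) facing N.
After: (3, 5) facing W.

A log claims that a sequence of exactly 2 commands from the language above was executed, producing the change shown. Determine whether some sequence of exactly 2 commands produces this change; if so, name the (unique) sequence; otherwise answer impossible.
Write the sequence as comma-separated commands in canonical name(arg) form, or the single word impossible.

move(2), turn(left)

key: order matters: swapping move(2) and turn(left) lands elsewhere
start: (3, 3) facing N
t=1 move(2) ⇒ (3, 5) facing N
t=2 turn(left) ⇒ (3, 5) facing W
no rival 2-sequence matches.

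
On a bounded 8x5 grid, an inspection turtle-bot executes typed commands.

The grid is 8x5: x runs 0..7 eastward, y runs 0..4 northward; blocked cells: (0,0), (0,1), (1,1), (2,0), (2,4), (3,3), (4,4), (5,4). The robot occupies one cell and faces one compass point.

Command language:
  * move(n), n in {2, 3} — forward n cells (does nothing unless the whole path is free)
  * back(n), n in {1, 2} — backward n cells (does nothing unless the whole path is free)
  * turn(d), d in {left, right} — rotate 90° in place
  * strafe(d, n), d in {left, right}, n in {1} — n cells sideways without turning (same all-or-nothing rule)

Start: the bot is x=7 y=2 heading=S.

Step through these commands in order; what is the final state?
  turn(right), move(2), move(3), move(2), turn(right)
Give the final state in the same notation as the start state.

begin: x=7 y=2 heading=S
[1] after turn(right): x=7 y=2 heading=W
[2] after move(2): x=5 y=2 heading=W
[3] after move(3): x=2 y=2 heading=W
[4] after move(2): x=0 y=2 heading=W
[5] after turn(right): x=0 y=2 heading=N

x=0 y=2 heading=N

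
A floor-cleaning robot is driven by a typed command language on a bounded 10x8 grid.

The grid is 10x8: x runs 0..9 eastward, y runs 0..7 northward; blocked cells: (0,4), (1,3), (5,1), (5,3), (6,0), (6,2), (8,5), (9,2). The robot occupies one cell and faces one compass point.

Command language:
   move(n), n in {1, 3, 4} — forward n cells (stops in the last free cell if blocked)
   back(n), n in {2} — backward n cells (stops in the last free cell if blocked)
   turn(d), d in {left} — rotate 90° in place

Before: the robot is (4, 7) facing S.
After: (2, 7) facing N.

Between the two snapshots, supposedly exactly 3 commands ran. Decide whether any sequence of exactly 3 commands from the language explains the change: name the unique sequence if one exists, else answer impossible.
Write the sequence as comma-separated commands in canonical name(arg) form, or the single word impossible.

turn(left), back(2), turn(left)

key: cell and facing (now N) both changed — the 3 commands mix motion and turning
begin: (4, 7) facing S
t=1 turn(left) ⇒ (4, 7) facing E
t=2 back(2) ⇒ (2, 7) facing E
t=3 turn(left) ⇒ (2, 7) facing N
no rival 3-sequence matches.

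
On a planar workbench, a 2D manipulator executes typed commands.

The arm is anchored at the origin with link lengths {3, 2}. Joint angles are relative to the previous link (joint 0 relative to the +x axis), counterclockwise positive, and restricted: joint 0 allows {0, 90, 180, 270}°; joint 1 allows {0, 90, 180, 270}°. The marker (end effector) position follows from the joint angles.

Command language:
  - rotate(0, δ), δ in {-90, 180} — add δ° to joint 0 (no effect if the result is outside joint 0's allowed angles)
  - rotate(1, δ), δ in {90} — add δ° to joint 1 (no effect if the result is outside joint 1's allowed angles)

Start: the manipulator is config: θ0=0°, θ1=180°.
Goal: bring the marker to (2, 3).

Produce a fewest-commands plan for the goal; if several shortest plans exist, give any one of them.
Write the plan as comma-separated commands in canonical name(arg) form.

rotate(0, 180), rotate(1, 90), rotate(0, -90)

t0: config: θ0=0°, θ1=180°
t=1 rotate(0, 180) ⇒ config: θ0=180°, θ1=180°
t=2 rotate(1, 90) ⇒ config: θ0=180°, θ1=270°
t=3 rotate(0, -90) ⇒ config: θ0=90°, θ1=270°
minimal: 3 command(s), checked below 3.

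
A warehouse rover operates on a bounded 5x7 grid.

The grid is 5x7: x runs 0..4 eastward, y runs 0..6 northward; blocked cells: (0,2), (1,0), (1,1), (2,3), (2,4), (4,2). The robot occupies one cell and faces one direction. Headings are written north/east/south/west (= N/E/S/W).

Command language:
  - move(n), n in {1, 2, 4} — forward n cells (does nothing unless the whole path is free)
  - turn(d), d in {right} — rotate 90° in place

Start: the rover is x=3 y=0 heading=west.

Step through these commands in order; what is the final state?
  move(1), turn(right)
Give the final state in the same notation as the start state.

begin: x=3 y=0 heading=west
t=1 move(1) ⇒ x=2 y=0 heading=west
t=2 turn(right) ⇒ x=2 y=0 heading=north

x=2 y=0 heading=north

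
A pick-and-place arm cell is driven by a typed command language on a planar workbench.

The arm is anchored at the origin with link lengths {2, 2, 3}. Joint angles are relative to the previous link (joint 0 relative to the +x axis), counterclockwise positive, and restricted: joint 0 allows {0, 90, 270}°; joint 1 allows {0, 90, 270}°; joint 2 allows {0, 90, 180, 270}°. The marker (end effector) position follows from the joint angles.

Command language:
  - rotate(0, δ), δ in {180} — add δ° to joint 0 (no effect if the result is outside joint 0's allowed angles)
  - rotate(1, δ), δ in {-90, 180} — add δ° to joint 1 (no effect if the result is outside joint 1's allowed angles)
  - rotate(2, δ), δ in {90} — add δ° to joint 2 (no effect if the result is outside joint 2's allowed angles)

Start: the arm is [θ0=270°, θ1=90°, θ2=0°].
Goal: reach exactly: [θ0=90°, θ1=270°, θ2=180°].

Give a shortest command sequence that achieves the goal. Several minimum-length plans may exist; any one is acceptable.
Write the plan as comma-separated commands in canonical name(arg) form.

rotate(0, 180), rotate(1, 180), rotate(2, 90), rotate(2, 90)

t0: [θ0=270°, θ1=90°, θ2=0°]
step 1 (rotate(0, 180)): [θ0=90°, θ1=90°, θ2=0°]
step 2 (rotate(1, 180)): [θ0=90°, θ1=270°, θ2=0°]
step 3 (rotate(2, 90)): [θ0=90°, θ1=270°, θ2=90°]
step 4 (rotate(2, 90)): [θ0=90°, θ1=270°, θ2=180°]
nothing shorter than 4 reaches the goal.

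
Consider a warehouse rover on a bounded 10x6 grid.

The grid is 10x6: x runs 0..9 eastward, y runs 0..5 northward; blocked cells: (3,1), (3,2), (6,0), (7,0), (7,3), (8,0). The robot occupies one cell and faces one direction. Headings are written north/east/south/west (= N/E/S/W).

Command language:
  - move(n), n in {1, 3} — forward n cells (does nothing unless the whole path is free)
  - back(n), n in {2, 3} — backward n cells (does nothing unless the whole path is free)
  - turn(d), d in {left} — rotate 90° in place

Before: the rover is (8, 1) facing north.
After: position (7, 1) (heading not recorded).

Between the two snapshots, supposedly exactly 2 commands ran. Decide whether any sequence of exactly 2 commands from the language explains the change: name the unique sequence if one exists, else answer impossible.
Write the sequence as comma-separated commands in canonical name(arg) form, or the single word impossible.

key: running move(1) before turn(left) would end elsewhere — order is forced
initial: (8, 1) facing north
1. turn(left) → (8, 1) facing west
2. move(1) → (7, 1) facing west
no rival 2-sequence matches.

turn(left), move(1)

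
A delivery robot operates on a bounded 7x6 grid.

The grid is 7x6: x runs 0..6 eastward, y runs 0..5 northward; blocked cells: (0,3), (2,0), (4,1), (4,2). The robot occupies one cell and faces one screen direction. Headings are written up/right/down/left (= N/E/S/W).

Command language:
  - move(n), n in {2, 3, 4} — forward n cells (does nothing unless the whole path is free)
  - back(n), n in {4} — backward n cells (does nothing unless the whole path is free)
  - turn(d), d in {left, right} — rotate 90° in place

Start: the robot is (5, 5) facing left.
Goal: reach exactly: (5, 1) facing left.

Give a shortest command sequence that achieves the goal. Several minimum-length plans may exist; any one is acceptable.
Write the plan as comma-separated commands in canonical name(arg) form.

turn(right), back(4), turn(left)

initial: (5, 5) facing left
step 1 (turn(right)): (5, 5) facing up
step 2 (back(4)): (5, 1) facing up
step 3 (turn(left)): (5, 1) facing left
no 2-step plan works, so 3 is optimal.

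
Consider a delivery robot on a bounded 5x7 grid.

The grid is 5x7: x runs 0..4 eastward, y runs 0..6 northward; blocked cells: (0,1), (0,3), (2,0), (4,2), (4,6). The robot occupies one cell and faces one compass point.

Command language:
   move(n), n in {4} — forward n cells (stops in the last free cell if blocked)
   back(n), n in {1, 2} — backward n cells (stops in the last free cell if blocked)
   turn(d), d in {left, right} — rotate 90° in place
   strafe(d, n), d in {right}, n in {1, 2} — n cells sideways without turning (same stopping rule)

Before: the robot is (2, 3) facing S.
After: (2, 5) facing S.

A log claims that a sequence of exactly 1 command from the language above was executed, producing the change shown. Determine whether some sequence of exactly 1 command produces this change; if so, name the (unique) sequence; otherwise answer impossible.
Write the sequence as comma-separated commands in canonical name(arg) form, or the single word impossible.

key: still facing S — the one step turns nothing
initial: (2, 3) facing S
[1] after back(2): (2, 5) facing S
no other 1-command option fits: unique.

back(2)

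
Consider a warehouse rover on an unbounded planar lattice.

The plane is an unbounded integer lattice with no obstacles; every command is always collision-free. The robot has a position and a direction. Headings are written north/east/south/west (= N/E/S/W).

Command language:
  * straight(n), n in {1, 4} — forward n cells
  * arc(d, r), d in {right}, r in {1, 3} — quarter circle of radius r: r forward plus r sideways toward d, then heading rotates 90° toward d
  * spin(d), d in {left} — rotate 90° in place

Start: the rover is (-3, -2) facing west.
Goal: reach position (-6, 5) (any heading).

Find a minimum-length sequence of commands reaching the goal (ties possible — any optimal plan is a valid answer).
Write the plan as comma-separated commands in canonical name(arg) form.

begin: (-3, -2) facing west
[1] after arc(right, 3): (-6, 1) facing north
[2] after straight(4): (-6, 5) facing north
minimal: 2 command(s), checked below 2.

arc(right, 3), straight(4)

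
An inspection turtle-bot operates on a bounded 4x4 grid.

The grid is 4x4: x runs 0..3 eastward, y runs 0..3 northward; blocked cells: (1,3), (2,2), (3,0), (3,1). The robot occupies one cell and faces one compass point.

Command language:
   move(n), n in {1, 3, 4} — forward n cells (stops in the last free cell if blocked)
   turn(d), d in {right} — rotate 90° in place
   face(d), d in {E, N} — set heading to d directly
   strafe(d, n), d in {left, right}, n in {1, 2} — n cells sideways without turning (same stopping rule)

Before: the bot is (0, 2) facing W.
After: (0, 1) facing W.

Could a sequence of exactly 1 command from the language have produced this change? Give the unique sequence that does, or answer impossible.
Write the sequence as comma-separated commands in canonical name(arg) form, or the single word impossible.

key: still facing W — the one step turns nothing
from: (0, 2) facing W
step 1 (strafe(left, 1)): (0, 1) facing W
all 10 alternatives checked — unique.

strafe(left, 1)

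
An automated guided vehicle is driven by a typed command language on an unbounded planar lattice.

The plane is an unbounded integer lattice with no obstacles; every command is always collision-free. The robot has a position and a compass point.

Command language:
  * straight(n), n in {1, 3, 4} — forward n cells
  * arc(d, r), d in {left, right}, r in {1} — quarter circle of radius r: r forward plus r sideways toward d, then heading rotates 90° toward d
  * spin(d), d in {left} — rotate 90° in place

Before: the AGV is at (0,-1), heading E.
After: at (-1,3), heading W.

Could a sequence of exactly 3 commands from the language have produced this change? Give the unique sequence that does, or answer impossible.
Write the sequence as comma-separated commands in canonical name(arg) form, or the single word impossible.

spin(left), straight(3), arc(left, 1)

key: position moved to (-1,3) AND the heading swung to W — translation plus rotation needed
begin: at (0,-1), heading E
t=1 spin(left) ⇒ at (0,-1), heading N
t=2 straight(3) ⇒ at (0,2), heading N
t=3 arc(left, 1) ⇒ at (-1,3), heading W
no other 3-command option fits: unique.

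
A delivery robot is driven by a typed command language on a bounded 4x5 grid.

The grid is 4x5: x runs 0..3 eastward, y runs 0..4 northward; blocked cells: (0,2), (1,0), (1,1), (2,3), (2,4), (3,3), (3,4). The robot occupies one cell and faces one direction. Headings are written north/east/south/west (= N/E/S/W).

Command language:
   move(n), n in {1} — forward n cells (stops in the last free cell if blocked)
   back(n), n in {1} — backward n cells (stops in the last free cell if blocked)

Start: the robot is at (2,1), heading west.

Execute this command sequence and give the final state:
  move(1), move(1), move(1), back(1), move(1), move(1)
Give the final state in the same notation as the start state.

at (2,1), heading west

start: at (2,1), heading west
step 1 (move(1)): at (2,1), heading west
step 2 (move(1)): at (2,1), heading west
step 3 (move(1)): at (2,1), heading west
step 4 (back(1)): at (3,1), heading west
step 5 (move(1)): at (2,1), heading west
step 6 (move(1)): at (2,1), heading west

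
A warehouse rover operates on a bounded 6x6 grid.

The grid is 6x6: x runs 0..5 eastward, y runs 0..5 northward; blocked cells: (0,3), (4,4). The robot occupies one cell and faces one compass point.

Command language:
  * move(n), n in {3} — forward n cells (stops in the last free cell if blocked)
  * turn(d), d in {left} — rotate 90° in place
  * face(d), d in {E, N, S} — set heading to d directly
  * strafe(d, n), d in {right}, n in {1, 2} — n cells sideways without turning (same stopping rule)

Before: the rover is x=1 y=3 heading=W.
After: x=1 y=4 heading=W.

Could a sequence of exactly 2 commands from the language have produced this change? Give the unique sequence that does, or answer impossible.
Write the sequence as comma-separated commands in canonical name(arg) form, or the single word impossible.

key: order matters: swapping move(3) and strafe(right, 1) lands elsewhere
t0: x=1 y=3 heading=W
t=1 move(3) ⇒ x=1 y=3 heading=W
t=2 strafe(right, 1) ⇒ x=1 y=4 heading=W
uniquely the one of 49 2-step routes that fits.

move(3), strafe(right, 1)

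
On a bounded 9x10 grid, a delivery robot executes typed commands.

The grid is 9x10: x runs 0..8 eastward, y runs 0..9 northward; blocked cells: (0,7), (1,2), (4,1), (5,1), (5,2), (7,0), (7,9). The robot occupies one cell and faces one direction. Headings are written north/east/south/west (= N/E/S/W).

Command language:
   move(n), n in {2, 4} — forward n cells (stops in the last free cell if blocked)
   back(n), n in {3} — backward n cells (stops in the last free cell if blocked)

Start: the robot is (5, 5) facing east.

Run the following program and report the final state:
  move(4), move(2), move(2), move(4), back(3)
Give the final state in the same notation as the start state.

t0: (5, 5) facing east
1. move(4) → (8, 5) facing east
2. move(2) → (8, 5) facing east
3. move(2) → (8, 5) facing east
4. move(4) → (8, 5) facing east
5. back(3) → (5, 5) facing east

(5, 5) facing east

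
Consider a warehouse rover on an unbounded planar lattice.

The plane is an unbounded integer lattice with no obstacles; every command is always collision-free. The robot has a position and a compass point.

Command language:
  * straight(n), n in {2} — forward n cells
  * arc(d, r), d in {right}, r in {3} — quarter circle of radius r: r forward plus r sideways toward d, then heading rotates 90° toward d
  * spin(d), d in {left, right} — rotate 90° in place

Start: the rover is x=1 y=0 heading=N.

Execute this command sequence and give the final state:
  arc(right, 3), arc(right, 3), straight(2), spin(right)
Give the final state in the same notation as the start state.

begin: x=1 y=0 heading=N
t=1 arc(right, 3) ⇒ x=4 y=3 heading=E
t=2 arc(right, 3) ⇒ x=7 y=0 heading=S
t=3 straight(2) ⇒ x=7 y=-2 heading=S
t=4 spin(right) ⇒ x=7 y=-2 heading=W

x=7 y=-2 heading=W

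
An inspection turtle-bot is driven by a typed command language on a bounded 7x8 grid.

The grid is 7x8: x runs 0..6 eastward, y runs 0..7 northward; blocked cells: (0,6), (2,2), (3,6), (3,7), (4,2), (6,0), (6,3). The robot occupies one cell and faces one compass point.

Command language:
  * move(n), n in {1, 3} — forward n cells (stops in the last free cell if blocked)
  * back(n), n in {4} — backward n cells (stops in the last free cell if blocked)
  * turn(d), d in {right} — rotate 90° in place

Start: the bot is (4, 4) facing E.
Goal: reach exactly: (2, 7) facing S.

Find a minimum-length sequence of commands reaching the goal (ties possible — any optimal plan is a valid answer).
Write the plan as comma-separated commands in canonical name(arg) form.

move(3), back(4), turn(right), back(4)

from: (4, 4) facing E
step 1 (move(3)): (6, 4) facing E
step 2 (back(4)): (2, 4) facing E
step 3 (turn(right)): (2, 4) facing S
step 4 (back(4)): (2, 7) facing S
minimal: 4 command(s), checked below 4.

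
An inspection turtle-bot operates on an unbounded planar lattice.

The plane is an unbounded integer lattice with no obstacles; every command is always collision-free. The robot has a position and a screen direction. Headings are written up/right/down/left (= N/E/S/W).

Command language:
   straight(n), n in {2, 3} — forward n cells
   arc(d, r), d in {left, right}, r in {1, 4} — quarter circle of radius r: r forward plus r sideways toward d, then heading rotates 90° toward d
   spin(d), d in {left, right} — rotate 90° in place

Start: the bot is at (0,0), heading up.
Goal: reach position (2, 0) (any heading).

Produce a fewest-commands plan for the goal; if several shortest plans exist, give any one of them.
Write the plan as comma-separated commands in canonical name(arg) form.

begin: at (0,0), heading up
t=1 spin(right) ⇒ at (0,0), heading right
t=2 straight(2) ⇒ at (2,0), heading right
shorter routes all fall short; 2 is best.

spin(right), straight(2)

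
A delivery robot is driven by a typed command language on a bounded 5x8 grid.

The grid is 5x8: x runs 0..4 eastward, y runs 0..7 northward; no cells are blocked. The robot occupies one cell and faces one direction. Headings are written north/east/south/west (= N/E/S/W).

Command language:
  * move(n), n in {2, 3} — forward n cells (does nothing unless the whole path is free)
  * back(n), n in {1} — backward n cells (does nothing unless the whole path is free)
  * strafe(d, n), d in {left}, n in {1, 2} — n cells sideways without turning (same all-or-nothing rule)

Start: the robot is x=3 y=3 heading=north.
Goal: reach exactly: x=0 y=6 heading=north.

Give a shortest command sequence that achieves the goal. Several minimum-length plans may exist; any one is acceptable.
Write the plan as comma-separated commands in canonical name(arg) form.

strafe(left, 2), strafe(left, 1), move(3)

start: x=3 y=3 heading=north
[1] after strafe(left, 2): x=1 y=3 heading=north
[2] after strafe(left, 1): x=0 y=3 heading=north
[3] after move(3): x=0 y=6 heading=north
shorter routes all fall short; 3 is best.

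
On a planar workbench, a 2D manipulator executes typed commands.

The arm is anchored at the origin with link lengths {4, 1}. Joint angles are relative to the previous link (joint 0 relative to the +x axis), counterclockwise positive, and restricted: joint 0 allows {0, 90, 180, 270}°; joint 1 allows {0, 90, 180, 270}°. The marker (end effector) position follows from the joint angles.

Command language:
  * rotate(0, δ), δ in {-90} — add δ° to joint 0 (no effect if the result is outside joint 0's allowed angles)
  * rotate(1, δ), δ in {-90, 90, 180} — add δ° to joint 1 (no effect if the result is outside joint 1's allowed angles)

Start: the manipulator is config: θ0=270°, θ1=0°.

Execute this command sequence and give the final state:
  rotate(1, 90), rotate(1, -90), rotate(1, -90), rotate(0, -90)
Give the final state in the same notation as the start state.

config: θ0=180°, θ1=270°

start: config: θ0=270°, θ1=0°
step 1 (rotate(1, 90)): config: θ0=270°, θ1=90°
step 2 (rotate(1, -90)): config: θ0=270°, θ1=0°
step 3 (rotate(1, -90)): config: θ0=270°, θ1=270°
step 4 (rotate(0, -90)): config: θ0=180°, θ1=270°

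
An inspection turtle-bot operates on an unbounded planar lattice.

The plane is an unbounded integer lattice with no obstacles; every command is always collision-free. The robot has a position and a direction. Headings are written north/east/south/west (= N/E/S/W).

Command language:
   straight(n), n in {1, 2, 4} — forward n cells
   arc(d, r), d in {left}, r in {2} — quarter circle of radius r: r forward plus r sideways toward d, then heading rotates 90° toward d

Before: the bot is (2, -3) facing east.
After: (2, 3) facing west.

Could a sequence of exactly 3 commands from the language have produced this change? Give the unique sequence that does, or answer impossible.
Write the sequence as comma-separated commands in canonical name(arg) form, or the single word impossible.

key: position moved to (2,3) AND the heading swung to W — translation plus rotation needed
initial: (2, -3) facing east
[1] after arc(left, 2): (4, -1) facing north
[2] after straight(2): (4, 1) facing north
[3] after arc(left, 2): (2, 3) facing west
all 64 alternatives checked — unique.

arc(left, 2), straight(2), arc(left, 2)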